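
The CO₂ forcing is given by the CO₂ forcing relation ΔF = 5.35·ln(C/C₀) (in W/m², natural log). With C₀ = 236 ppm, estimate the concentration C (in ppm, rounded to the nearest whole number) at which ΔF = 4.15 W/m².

Set 5.35 ln(C/236) = 4.15, so ln(C/236) = 4.15/5.35 = 0.77570.
Then C/236 = e^0.77570 = 2.17211, giving C = 236 × 2.17211 = 512.62 ppm.

C ≈ 513 ppm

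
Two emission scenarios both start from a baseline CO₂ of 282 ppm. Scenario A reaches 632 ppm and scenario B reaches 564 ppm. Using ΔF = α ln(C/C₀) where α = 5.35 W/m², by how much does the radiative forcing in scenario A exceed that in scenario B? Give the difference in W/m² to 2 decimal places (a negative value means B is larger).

ΔF_A = 5.35 ln(632/282) = 5.35 × 0.80698 = 4.3173 W/m².
ΔF_B = 5.35 ln(564/282) = 5.35 × 0.69315 = 3.7084 W/m².
Difference: 4.3173 − 3.7084 = 0.6089 W/m².

ΔF_A − ΔF_B = 0.61 W/m²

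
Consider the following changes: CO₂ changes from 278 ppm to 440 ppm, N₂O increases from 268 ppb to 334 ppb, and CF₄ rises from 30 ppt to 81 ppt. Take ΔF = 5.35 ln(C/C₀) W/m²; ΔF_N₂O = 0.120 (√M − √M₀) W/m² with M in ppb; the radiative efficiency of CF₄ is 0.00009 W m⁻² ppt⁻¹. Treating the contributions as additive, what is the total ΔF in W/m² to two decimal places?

CO₂: 5.35 × ln(440/278) = 5.35 × ln(1.58273) = 5.35 × 0.45915 = 2.4565 W/m².
N₂O: 0.120 × (√334 − √268) = 0.120 × (18.2757 − 16.3707) = 0.120 × 1.9050 = 0.2286 W/m².
CF₄: ΔF = 0.00009 × (81 − 30) = 0.00009 × 51 = 0.0046 W/m².
Total ΔF = 2.4565 + 0.2286 + 0.0046 = 2.6897 W/m².

ΔF = 2.69 W/m²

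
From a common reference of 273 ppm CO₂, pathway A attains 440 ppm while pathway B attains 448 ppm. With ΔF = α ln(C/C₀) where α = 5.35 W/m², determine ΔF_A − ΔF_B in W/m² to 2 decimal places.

ΔF_A = 5.35 ln(440/273) = 5.35 × 0.47730 = 2.5536 W/m².
ΔF_B = 5.35 ln(448/273) = 5.35 × 0.49532 = 2.6500 W/m².
Difference: 2.5536 − 2.6500 = -0.0964 W/m².
(Equivalently, ΔF_A − ΔF_B = 5.35 ln(440/448) = 5.35 × -0.01802 = -0.0964 W/m².)

ΔF_A − ΔF_B = -0.10 W/m²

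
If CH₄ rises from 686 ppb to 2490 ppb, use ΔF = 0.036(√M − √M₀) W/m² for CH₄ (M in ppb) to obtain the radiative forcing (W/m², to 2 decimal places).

ΔF = 0.85 W/m²

CH₄: 0.036 × (√2490 − √686) = 0.036 × (49.8999 − 26.1916) = 0.036 × 23.7083 = 0.8535 W/m².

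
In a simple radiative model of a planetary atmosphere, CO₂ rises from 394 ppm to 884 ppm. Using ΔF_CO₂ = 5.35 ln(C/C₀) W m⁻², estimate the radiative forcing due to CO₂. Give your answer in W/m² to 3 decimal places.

CO₂ absorption bands are partially saturated, so forcing scales with the logarithm of the concentration ratio.
CO₂: 5.35 × ln(884/394) = 5.35 × ln(2.24365) = 5.35 × 0.80810 = 4.3233 W/m².

ΔF = 4.323 W/m²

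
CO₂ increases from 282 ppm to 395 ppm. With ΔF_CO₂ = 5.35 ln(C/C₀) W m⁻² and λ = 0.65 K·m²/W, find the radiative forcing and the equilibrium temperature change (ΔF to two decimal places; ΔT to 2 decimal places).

CO₂: 5.35 × ln(395/282) = 5.35 × ln(1.40071) = 5.35 × 0.33698 = 1.8028 W/m².
ΔT = λ ΔF = 0.65 × 1.80 = 1.1700 K.

ΔF = 1.80 W/m²; ΔT = 1.17 K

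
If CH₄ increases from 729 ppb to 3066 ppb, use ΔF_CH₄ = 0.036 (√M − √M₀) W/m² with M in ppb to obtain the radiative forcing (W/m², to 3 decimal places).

ΔF = 1.021 W/m²

CH₄: 0.036 × (√3066 − √729) = 0.036 × (55.3715 − 27.0000) = 0.036 × 28.3715 = 1.0214 W/m².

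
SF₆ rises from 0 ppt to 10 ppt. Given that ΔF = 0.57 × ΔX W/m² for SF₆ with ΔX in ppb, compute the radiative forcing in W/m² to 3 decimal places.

ΔF = 0.006 W/m²

SF₆: Δ = 10 − 0 = 10 ppt = 0.010 ppb; ΔF = 0.57 × 0.010 = 0.0057 W/m².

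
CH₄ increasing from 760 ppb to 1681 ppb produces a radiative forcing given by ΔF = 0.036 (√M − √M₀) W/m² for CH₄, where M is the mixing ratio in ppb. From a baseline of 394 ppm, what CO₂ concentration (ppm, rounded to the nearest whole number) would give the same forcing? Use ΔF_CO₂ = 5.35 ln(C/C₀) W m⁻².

C ≈ 431 ppm

CH₄ forcing: 0.036 × (√1681 − √760) = 0.036 × (41.0000 − 27.5681) = 0.036 × 13.4319 = 0.48355 W/m².
Set 5.35 ln(C/394) = 0.48355: ln(C/394) = 0.48355/5.35 = 0.09038, so C = 394 × e^0.09038 = 394 × 1.09459 = 431.27 ppm.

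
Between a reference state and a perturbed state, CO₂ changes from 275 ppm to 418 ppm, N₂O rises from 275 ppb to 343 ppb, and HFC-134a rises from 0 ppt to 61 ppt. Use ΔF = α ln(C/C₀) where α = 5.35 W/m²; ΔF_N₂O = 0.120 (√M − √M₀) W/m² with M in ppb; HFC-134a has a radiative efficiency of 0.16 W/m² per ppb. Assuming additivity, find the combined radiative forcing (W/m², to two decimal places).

ΔF = 2.48 W/m²

CO₂: 5.35 × ln(418/275) = 5.35 × ln(1.52000) = 5.35 × 0.41871 = 2.2401 W/m².
N₂O: 0.120 × (√343 − √275) = 0.120 × (18.5203 − 16.5831) = 0.120 × 1.9372 = 0.2325 W/m².
HFC-134a: Δ = 61 − 0 = 61 ppt = 0.061 ppb; ΔF = 0.16 × 0.061 = 0.0098 W/m².
Total ΔF = 2.2401 + 0.2325 + 0.0098 = 2.4824 W/m².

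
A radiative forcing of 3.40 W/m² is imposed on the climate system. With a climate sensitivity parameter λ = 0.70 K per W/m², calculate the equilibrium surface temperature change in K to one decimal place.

ΔT = 2.4 K

ΔT = λ ΔF = 0.70 × 3.40 = 2.3800 K.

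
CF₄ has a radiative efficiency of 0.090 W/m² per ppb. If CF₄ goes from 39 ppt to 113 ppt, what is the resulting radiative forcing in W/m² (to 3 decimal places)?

ΔF = 0.007 W/m²

CF₄: Δ = 113 − 39 = 74 ppt = 0.074 ppb; ΔF = 0.090 × 0.074 = 0.0067 W/m².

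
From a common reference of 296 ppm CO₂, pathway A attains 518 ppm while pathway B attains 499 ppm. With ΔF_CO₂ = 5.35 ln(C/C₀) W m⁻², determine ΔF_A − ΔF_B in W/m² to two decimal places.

ΔF_A = 5.35 ln(518/296) = 5.35 × 0.55962 = 2.9940 W/m².
ΔF_B = 5.35 ln(499/296) = 5.35 × 0.52225 = 2.7940 W/m².
Difference: 2.9940 − 2.7940 = 0.2000 W/m².

ΔF_A − ΔF_B = 0.20 W/m²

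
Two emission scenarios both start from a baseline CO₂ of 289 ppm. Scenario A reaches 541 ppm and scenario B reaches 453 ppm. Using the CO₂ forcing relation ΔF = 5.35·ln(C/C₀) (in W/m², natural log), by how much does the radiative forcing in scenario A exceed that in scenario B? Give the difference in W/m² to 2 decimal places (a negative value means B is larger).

ΔF_A − ΔF_B = 0.95 W/m²

ΔF_A = 5.35 ln(541/289) = 5.35 × 0.62699 = 3.3544 W/m².
ΔF_B = 5.35 ln(453/289) = 5.35 × 0.44947 = 2.4047 W/m².
Difference: 3.3544 − 2.4047 = 0.9497 W/m².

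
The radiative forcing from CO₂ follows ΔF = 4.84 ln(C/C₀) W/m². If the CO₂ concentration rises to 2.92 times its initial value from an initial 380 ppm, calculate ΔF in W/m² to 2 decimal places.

Because the forcing depends only on the ratio C/C₀, the initial concentration does not enter.
ΔF = 4.84 × ln(2.92) = 4.84 × 1.07158 = 5.1864 W/m².

ΔF = 5.19 W/m²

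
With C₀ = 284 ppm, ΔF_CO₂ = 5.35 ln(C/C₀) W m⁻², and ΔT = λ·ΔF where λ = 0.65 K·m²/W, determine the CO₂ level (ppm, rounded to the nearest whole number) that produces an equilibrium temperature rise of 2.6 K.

Required forcing: ΔF = ΔT/λ = 2.6/0.65 = 4.0000 W/m².
Then ln(C/284) = ΔF/5.35 = 4.0000/5.35 = 0.74766.
So C = 284 × e^0.74766 = 284 × 2.11205 = 599.82 ppm.

C ≈ 600 ppm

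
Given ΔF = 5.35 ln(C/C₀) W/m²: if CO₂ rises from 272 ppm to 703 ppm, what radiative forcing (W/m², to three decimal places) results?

CO₂ absorption bands are partially saturated, so forcing scales with the logarithm of the concentration ratio.
CO₂: 5.35 × ln(703/272) = 5.35 × ln(2.58456) = 5.35 × 0.94956 = 5.0801 W/m².

ΔF = 5.080 W/m²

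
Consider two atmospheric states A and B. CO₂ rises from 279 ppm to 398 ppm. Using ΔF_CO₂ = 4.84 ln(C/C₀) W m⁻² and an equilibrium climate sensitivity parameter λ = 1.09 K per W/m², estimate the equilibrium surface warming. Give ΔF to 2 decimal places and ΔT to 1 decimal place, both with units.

CO₂: 4.84 × ln(398/279) = 4.84 × ln(1.42652) = 4.84 × 0.35524 = 1.7194 W/m².
ΔT = λ ΔF = 1.09 × 1.72 = 1.8748 K.

ΔF = 1.72 W/m²; ΔT = 1.9 K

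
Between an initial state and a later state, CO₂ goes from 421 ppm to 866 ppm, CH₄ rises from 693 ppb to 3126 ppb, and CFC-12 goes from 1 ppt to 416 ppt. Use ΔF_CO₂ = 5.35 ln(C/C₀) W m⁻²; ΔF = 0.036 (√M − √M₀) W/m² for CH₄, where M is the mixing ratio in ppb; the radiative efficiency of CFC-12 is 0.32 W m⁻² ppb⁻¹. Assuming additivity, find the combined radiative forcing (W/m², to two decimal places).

ΔF = 5.06 W/m²

CO₂: 5.35 × ln(866/421) = 5.35 × ln(2.05701) = 5.35 × 0.72125 = 3.8587 W/m².
CH₄: 0.036 × (√3126 − √693) = 0.036 × (55.9106 − 26.3249) = 0.036 × 29.5857 = 1.0651 W/m².
CFC-12: Δ = 416 − 1 = 415 ppt = 0.415 ppb; ΔF = 0.32 × 0.415 = 0.1328 W/m².
Total ΔF = 3.8587 + 1.0651 + 0.1328 = 5.0566 W/m².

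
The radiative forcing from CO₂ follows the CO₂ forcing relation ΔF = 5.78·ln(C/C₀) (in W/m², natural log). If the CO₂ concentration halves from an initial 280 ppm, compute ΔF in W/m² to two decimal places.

ΔF = 5.78 × ln(0.5) = 5.78 × -0.69315 = -4.0064 W/m².

ΔF = -4.01 W/m²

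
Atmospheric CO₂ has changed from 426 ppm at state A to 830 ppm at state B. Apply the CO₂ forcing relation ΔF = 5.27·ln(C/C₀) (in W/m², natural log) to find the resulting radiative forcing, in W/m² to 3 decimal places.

CO₂ absorption bands are partially saturated, so forcing scales with the logarithm of the concentration ratio.
CO₂: 5.27 × ln(830/426) = 5.27 × ln(1.94836) = 5.27 × 0.66699 = 3.5150 W/m².

ΔF = 3.515 W/m²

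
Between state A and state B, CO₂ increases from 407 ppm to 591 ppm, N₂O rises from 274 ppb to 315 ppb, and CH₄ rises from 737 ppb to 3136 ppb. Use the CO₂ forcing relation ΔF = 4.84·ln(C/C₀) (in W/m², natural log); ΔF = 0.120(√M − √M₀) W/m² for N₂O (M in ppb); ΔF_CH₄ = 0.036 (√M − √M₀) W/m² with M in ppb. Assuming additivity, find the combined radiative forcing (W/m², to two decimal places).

ΔF = 2.99 W/m²

CO₂: 4.84 × ln(591/407) = 4.84 × ln(1.45209) = 4.84 × 0.37300 = 1.8053 W/m².
N₂O: 0.120 × (√315 − √274) = 0.120 × (17.7482 − 16.5529) = 0.120 × 1.1953 = 0.1434 W/m².
CH₄: 0.036 × (√3136 − √737) = 0.036 × (56.0000 − 27.1477) = 0.036 × 28.8523 = 1.0387 W/m².
Total ΔF = 1.8053 + 0.1434 + 1.0387 = 2.9874 W/m².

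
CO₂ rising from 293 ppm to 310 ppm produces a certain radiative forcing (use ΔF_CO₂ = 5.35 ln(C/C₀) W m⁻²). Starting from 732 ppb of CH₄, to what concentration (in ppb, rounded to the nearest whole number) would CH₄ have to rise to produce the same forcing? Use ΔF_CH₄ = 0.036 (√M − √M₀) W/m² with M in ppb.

M ≈ 1256 ppb

CO₂ forcing: 5.35 × ln(310/293) = 5.35 × 0.056400 = 0.30174 W/m².
Set 0.036(√M − √732) = 0.30174: √M = 0.30174/0.036 + √732 = 8.3817 + 27.0555 = 35.4372.
M = (35.4372)² = 1255.80 ppb.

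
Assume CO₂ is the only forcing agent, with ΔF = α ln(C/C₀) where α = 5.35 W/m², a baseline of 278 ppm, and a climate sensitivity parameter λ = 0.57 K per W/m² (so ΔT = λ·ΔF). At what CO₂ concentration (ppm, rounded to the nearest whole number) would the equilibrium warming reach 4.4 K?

Required forcing: ΔF = ΔT/λ = 4.4/0.57 = 7.7193 W/m².
Then ln(C/278) = ΔF/5.35 = 7.7193/5.35 = 1.44286.
So C = 278 × e^1.44286 = 278 × 4.23278 = 1176.71 ppm.

C ≈ 1177 ppm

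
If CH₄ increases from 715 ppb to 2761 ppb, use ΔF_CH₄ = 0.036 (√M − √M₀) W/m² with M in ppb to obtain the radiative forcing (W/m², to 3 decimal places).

CH₄: 0.036 × (√2761 − √715) = 0.036 × (52.5452 − 26.7395) = 0.036 × 25.8057 = 0.9290 W/m².

ΔF = 0.929 W/m²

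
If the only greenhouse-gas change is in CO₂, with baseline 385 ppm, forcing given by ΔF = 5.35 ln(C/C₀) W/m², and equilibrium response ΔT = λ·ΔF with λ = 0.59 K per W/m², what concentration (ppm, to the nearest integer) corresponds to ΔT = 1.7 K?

Required forcing: ΔF = ΔT/λ = 1.7/0.59 = 2.8814 W/m².
Then ln(C/385) = ΔF/5.35 = 2.8814/5.35 = 0.53858.
So C = 385 × e^0.53858 = 385 × 1.71357 = 659.72 ppm.

C ≈ 660 ppm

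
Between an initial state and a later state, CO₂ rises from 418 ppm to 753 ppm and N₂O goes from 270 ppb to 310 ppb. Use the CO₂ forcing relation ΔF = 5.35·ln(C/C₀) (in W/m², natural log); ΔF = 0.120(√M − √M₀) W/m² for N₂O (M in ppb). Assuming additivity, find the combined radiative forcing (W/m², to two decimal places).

CO₂: 5.35 × ln(753/418) = 5.35 × ln(1.80144) = 5.35 × 0.58859 = 3.1490 W/m².
N₂O: 0.120 × (√310 − √270) = 0.120 × (17.6068 − 16.4317) = 0.120 × 1.1751 = 0.1410 W/m².
Total ΔF = 3.1490 + 0.1410 = 3.2900 W/m².

ΔF = 3.29 W/m²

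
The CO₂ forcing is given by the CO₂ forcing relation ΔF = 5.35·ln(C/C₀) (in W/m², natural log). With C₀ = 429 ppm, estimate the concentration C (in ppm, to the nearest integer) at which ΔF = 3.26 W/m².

Set 5.35 ln(C/429) = 3.26, so ln(C/429) = 3.26/5.35 = 0.60935.
Then C/429 = e^0.60935 = 1.83924, giving C = 429 × 1.83924 = 789.03 ppm.

C ≈ 789 ppm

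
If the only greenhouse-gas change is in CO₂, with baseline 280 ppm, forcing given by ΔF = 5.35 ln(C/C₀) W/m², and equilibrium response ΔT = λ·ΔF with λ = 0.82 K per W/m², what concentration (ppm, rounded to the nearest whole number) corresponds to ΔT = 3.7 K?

C ≈ 651 ppm

Required forcing: ΔF = ΔT/λ = 3.7/0.82 = 4.5122 W/m².
Then ln(C/280) = ΔF/5.35 = 4.5122/5.35 = 0.84340.
So C = 280 × e^0.84340 = 280 × 2.32426 = 650.79 ppm.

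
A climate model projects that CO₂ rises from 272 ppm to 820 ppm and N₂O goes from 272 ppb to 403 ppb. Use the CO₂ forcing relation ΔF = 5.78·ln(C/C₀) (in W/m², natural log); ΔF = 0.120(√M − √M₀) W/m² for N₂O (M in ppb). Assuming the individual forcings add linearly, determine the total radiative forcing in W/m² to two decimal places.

CO₂: 5.78 × ln(820/272) = 5.78 × ln(3.01471) = 5.78 × 1.10350 = 6.3782 W/m².
N₂O: 0.120 × (√403 − √272) = 0.120 × (20.0749 − 16.4924) = 0.120 × 3.5825 = 0.4299 W/m².
Total ΔF = 6.3782 + 0.4299 = 6.8081 W/m².

ΔF = 6.81 W/m²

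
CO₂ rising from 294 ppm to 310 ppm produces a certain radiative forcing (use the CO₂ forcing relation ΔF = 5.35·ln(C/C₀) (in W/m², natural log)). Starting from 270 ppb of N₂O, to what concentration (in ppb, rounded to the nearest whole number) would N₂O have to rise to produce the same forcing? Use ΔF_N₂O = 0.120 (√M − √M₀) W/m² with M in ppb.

CO₂ forcing: 5.35 × ln(310/294) = 5.35 × 0.052993 = 0.28351 W/m².
Set 0.120(√M − √270) = 0.28351: √M = 0.28351/0.120 + √270 = 2.3626 + 16.4317 = 18.7943.
M = (18.7943)² = 353.23 ppb.

M ≈ 353 ppb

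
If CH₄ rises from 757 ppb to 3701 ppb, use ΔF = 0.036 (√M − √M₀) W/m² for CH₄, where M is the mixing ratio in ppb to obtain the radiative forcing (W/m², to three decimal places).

ΔF = 1.200 W/m²

CH₄: 0.036 × (√3701 − √757) = 0.036 × (60.8358 − 27.5136) = 0.036 × 33.3222 = 1.1996 W/m².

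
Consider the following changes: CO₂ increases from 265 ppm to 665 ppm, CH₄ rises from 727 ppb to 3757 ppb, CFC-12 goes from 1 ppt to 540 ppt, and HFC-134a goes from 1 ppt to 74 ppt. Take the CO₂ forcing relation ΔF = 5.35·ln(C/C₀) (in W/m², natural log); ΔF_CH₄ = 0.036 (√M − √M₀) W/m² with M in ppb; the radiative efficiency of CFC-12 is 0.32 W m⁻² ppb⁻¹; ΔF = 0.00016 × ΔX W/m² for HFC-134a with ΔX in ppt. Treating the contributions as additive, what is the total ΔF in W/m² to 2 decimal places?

ΔF = 6.34 W/m²

CO₂: 5.35 × ln(665/265) = 5.35 × ln(2.50943) = 5.35 × 0.92006 = 4.9223 W/m².
CH₄: 0.036 × (√3757 − √727) = 0.036 × (61.2944 − 26.9629) = 0.036 × 34.3315 = 1.2359 W/m².
CFC-12: Δ = 540 − 1 = 539 ppt = 0.539 ppb; ΔF = 0.32 × 0.539 = 0.1725 W/m².
HFC-134a: ΔF = 0.00016 × (74 − 1) = 0.00016 × 73 = 0.0117 W/m².
Total ΔF = 4.9223 + 1.2359 + 0.1725 + 0.0117 = 6.3424 W/m².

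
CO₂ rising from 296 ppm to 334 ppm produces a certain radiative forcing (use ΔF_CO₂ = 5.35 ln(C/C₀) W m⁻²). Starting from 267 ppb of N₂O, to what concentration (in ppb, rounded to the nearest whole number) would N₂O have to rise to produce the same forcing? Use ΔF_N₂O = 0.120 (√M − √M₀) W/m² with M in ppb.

CO₂ forcing: 5.35 × ln(334/296) = 5.35 × 0.120782 = 0.64618 W/m².
Set 0.120(√M − √267) = 0.64618: √M = 0.64618/0.120 + √267 = 5.3848 + 16.3401 = 21.7249.
M = (21.7249)² = 471.97 ppb.

M ≈ 472 ppb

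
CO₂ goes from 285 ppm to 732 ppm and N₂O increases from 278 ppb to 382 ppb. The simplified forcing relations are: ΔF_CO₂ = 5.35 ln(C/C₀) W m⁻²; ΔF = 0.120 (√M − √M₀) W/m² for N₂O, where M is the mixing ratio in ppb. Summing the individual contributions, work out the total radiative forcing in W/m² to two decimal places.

CO₂: 5.35 × ln(732/285) = 5.35 × ln(2.56842) = 5.35 × 0.94329 = 5.0466 W/m².
N₂O: 0.120 × (√382 − √278) = 0.120 × (19.5448 − 16.6733) = 0.120 × 2.8715 = 0.3446 W/m².
Total ΔF = 5.0466 + 0.3446 = 5.3912 W/m².

ΔF = 5.39 W/m²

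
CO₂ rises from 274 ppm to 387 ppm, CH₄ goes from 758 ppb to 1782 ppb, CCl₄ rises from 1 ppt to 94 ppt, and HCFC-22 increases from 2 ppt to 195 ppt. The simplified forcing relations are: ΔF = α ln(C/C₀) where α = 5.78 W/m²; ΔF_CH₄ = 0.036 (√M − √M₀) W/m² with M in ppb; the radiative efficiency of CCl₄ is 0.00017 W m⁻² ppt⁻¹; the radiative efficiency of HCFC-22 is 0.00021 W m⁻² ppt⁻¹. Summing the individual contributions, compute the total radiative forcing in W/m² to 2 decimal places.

CO₂: 5.78 × ln(387/274) = 5.78 × ln(1.41241) = 5.78 × 0.34530 = 1.9958 W/m².
CH₄: 0.036 × (√1782 − √758) = 0.036 × (42.2137 − 27.5318) = 0.036 × 14.6819 = 0.5285 W/m².
CCl₄: ΔF = 0.00017 × (94 − 1) = 0.00017 × 93 = 0.0158 W/m².
HCFC-22: ΔF = 0.00021 × (195 − 2) = 0.00021 × 193 = 0.0405 W/m².
Total ΔF = 1.9958 + 0.5285 + 0.0158 + 0.0405 = 2.5806 W/m².

ΔF = 2.58 W/m²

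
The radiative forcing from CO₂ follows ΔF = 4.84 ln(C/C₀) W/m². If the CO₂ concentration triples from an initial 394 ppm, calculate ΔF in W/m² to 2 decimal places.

Because the forcing depends only on the ratio C/C₀, the initial concentration does not enter.
ΔF = 4.84 × ln(3) = 4.84 × 1.09861 = 5.3173 W/m².

ΔF = 5.32 W/m²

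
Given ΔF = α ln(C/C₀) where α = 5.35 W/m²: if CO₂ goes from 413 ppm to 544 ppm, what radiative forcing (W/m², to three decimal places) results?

CO₂: 5.35 × ln(544/413) = 5.35 × ln(1.31719) = 5.35 × 0.27550 = 1.4739 W/m².

ΔF = 1.474 W/m²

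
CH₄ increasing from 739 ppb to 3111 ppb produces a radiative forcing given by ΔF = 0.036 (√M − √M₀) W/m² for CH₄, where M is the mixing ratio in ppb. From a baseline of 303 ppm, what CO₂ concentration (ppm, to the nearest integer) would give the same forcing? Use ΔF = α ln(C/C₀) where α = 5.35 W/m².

C ≈ 367 ppm

CH₄ forcing: 0.036 × (√3111 − √739) = 0.036 × (55.7763 − 27.1846) = 0.036 × 28.5917 = 1.02930 W/m².
Set 5.35 ln(C/303) = 1.02930: ln(C/303) = 1.02930/5.35 = 0.19239, so C = 303 × e^0.19239 = 303 × 1.21214 = 367.28 ppm.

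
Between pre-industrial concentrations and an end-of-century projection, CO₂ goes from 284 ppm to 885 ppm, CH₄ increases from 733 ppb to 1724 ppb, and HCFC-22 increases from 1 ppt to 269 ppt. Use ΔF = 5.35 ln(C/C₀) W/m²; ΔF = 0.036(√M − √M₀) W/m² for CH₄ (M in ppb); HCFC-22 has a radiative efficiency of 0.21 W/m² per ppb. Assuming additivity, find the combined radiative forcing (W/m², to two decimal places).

ΔF = 6.66 W/m²

CO₂: 5.35 × ln(885/284) = 5.35 × ln(3.11620) = 5.35 × 1.13661 = 6.0809 W/m².
CH₄: 0.036 × (√1724 − √733) = 0.036 × (41.5211 − 27.0740) = 0.036 × 14.4471 = 0.5201 W/m².
HCFC-22: Δ = 269 − 1 = 268 ppt = 0.268 ppb; ΔF = 0.21 × 0.268 = 0.0563 W/m².
Total ΔF = 6.0809 + 0.5201 + 0.0563 = 6.6573 W/m².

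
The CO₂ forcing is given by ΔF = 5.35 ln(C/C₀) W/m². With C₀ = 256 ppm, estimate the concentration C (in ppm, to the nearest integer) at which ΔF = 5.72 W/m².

C ≈ 746 ppm

Set 5.35 ln(C/256) = 5.72, so ln(C/256) = 5.72/5.35 = 1.06916.
Then C/256 = e^1.06916 = 2.91293, giving C = 256 × 2.91293 = 745.71 ppm.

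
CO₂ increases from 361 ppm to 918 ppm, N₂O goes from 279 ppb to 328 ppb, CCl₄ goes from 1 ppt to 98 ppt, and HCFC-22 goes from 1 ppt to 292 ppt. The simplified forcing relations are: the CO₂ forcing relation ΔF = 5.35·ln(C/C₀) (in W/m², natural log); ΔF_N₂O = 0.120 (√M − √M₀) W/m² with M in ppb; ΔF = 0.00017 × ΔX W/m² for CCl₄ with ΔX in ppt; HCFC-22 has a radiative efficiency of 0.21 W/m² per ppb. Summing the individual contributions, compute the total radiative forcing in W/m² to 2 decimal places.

CO₂: 5.35 × ln(918/361) = 5.35 × ln(2.54294) = 5.35 × 0.93332 = 4.9933 W/m².
N₂O: 0.120 × (√328 − √279) = 0.120 × (18.1108 − 16.7033) = 0.120 × 1.4075 = 0.1689 W/m².
CCl₄: ΔF = 0.00017 × (98 − 1) = 0.00017 × 97 = 0.0165 W/m².
HCFC-22: Δ = 292 − 1 = 291 ppt = 0.291 ppb; ΔF = 0.21 × 0.291 = 0.0611 W/m².
Total ΔF = 4.9933 + 0.1689 + 0.0165 + 0.0611 = 5.2398 W/m².

ΔF = 5.24 W/m²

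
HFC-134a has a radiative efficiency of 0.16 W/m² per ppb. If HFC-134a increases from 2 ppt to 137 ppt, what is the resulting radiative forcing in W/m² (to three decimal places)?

ΔF = 0.022 W/m²

HFC-134a: Δ = 137 − 2 = 135 ppt = 0.135 ppb; ΔF = 0.16 × 0.135 = 0.0216 W/m².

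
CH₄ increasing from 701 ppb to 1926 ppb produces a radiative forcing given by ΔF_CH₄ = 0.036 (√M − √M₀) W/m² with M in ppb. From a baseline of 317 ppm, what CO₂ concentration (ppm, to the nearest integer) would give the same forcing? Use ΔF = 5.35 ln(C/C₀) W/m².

C ≈ 356 ppm

CH₄ forcing: 0.036 × (√1926 − √701) = 0.036 × (43.8862 − 26.4764) = 0.036 × 17.4098 = 0.62675 W/m².
Set 5.35 ln(C/317) = 0.62675: ln(C/317) = 0.62675/5.35 = 0.11715, so C = 317 × e^0.11715 = 317 × 1.12429 = 356.40 ppm.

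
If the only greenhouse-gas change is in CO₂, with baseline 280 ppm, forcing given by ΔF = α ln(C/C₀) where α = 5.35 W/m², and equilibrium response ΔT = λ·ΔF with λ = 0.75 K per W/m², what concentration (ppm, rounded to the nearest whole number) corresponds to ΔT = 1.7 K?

C ≈ 428 ppm

Required forcing: ΔF = ΔT/λ = 1.7/0.75 = 2.2667 W/m².
Then ln(C/280) = ΔF/5.35 = 2.2667/5.35 = 0.42368.
So C = 280 × e^0.42368 = 280 × 1.52757 = 427.72 ppm.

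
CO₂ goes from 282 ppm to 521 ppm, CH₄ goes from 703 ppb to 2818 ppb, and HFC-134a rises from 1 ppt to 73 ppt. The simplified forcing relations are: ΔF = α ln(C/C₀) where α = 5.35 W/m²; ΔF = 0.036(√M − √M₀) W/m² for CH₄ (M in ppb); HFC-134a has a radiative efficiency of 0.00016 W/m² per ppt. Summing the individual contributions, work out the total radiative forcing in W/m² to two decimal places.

ΔF = 4.25 W/m²

CO₂: 5.35 × ln(521/282) = 5.35 × ln(1.84752) = 5.35 × 0.61384 = 3.2840 W/m².
CH₄: 0.036 × (√2818 − √703) = 0.036 × (53.0848 − 26.5141) = 0.036 × 26.5707 = 0.9565 W/m².
HFC-134a: ΔF = 0.00016 × (73 − 1) = 0.00016 × 72 = 0.0115 W/m².
Total ΔF = 3.2840 + 0.9565 + 0.0115 = 4.2520 W/m².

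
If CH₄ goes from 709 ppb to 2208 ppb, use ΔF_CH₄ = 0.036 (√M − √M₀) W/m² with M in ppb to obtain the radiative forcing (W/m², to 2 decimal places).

ΔF = 0.73 W/m²

CH₄: 0.036 × (√2208 − √709) = 0.036 × (46.9894 − 26.6271) = 0.036 × 20.3623 = 0.7330 W/m².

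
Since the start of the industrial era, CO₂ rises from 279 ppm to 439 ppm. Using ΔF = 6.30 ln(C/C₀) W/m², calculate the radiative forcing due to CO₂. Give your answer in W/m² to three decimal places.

CO₂: 6.30 × ln(439/279) = 6.30 × ln(1.57348) = 6.30 × 0.45329 = 2.8557 W/m².

ΔF = 2.856 W/m²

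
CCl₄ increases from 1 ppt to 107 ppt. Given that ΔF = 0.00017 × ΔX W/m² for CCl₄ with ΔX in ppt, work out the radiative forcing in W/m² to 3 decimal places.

ΔF = 0.018 W/m²

CCl₄: ΔF = 0.00017 × (107 − 1) = 0.00017 × 106 = 0.0180 W/m².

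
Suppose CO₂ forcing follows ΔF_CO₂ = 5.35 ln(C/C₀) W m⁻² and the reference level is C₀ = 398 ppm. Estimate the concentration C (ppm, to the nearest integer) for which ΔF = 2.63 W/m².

C ≈ 651 ppm

Set 5.35 ln(C/398) = 2.63, so ln(C/398) = 2.63/5.35 = 0.49159.
Then C/398 = e^0.49159 = 1.63491, giving C = 398 × 1.63491 = 650.69 ppm.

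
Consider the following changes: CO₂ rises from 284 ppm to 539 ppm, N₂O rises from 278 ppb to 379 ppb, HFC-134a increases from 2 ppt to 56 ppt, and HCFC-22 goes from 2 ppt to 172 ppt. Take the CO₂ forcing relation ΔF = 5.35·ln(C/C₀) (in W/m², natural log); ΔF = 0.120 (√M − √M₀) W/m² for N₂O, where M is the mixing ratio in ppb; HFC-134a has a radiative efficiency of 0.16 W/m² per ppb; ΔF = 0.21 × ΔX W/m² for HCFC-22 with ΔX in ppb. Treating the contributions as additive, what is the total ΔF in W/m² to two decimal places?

ΔF = 3.81 W/m²

CO₂: 5.35 × ln(539/284) = 5.35 × ln(1.89789) = 5.35 × 0.64074 = 3.4280 W/m².
N₂O: 0.120 × (√379 − √278) = 0.120 × (19.4679 − 16.6733) = 0.120 × 2.7946 = 0.3354 W/m².
HFC-134a: Δ = 56 − 2 = 54 ppt = 0.054 ppb; ΔF = 0.16 × 0.054 = 0.0086 W/m².
HCFC-22: Δ = 172 − 2 = 170 ppt = 0.170 ppb; ΔF = 0.21 × 0.170 = 0.0357 W/m².
Total ΔF = 3.4280 + 0.3354 + 0.0086 + 0.0357 = 3.8077 W/m².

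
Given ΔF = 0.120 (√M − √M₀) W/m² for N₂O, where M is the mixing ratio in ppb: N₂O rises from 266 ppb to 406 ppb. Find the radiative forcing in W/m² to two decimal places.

ΔF = 0.46 W/m²

N₂O: 0.120 × (√406 − √266) = 0.120 × (20.1494 − 16.3095) = 0.120 × 3.8399 = 0.4608 W/m².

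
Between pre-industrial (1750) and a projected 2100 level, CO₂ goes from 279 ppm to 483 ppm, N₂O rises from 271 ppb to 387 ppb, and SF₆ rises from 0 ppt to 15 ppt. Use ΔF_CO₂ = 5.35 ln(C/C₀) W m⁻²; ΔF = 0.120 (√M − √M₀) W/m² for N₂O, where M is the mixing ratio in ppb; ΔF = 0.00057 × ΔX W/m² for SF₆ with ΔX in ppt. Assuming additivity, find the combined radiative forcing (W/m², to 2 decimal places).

CO₂: 5.35 × ln(483/279) = 5.35 × ln(1.73118) = 5.35 × 0.54880 = 2.9361 W/m².
N₂O: 0.120 × (√387 − √271) = 0.120 × (19.6723 − 16.4621) = 0.120 × 3.2102 = 0.3852 W/m².
SF₆: ΔF = 0.00057 × (15 − 0) = 0.00057 × 15 = 0.0086 W/m².
Total ΔF = 2.9361 + 0.3852 + 0.0086 = 3.3299 W/m².

ΔF = 3.33 W/m²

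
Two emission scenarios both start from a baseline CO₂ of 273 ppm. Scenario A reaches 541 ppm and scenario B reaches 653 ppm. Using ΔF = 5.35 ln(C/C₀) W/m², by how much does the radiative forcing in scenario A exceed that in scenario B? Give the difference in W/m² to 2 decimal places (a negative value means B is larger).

ΔF_A = 5.35 ln(541/273) = 5.35 × 0.68395 = 3.6591 W/m².
ΔF_B = 5.35 ln(653/273) = 5.35 × 0.87211 = 4.6658 W/m².
Difference: 3.6591 − 4.6658 = -1.0067 W/m².

ΔF_A − ΔF_B = -1.01 W/m²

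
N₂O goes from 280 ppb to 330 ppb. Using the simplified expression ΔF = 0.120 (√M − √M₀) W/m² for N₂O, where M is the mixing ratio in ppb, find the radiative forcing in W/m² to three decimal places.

N₂O: 0.120 × (√330 − √280) = 0.120 × (18.1659 − 16.7332) = 0.120 × 1.4327 = 0.1719 W/m².

ΔF = 0.172 W/m²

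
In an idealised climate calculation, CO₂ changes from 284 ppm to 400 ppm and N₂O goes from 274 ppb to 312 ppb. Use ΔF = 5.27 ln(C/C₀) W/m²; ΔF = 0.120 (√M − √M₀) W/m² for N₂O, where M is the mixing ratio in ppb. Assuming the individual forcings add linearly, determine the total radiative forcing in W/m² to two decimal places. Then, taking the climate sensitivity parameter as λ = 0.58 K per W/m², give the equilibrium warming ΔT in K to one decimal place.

ΔF = 1.94 W/m²; ΔT = 1.1 K

CO₂: 5.27 × ln(400/284) = 5.27 × ln(1.40845) = 5.27 × 0.34249 = 1.8049 W/m².
N₂O: 0.120 × (√312 − √274) = 0.120 × (17.6635 − 16.5529) = 0.120 × 1.1106 = 0.1333 W/m².
Total ΔF = 1.8049 + 0.1333 = 1.9382 W/m².
ΔT = λ ΔF = 0.58 × 1.94 = 1.1252 K.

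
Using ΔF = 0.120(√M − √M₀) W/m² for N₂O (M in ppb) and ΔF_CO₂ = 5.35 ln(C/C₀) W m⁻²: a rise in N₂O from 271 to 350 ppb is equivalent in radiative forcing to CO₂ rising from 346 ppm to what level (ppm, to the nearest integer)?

N₂O forcing: 0.120 × (√350 − √271) = 0.120 × (18.7083 − 16.4621) = 0.120 × 2.2462 = 0.26954 W/m².
Set 5.35 ln(C/346) = 0.26954: ln(C/346) = 0.26954/5.35 = 0.05038, so C = 346 × e^0.05038 = 346 × 1.05167 = 363.88 ppm.

C ≈ 364 ppm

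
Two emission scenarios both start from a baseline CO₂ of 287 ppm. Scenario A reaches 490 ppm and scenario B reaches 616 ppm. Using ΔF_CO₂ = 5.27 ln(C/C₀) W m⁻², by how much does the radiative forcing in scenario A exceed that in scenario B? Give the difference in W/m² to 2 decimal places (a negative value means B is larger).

ΔF_A = 5.27 ln(490/287) = 5.27 × 0.53492 = 2.8190 W/m².
ΔF_B = 5.27 ln(616/287) = 5.27 × 0.76376 = 4.0250 W/m².
Difference: 2.8190 − 4.0250 = -1.2060 W/m².
(Equivalently, ΔF_A − ΔF_B = 5.27 ln(490/616) = 5.27 × -0.22884 = -1.2060 W/m².)

ΔF_A − ΔF_B = -1.21 W/m²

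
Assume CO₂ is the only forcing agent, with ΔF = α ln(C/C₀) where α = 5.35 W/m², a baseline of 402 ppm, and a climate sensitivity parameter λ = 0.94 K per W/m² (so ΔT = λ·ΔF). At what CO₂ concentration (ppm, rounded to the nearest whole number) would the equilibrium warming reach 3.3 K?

Required forcing: ΔF = ΔT/λ = 3.3/0.94 = 3.5106 W/m².
Then ln(C/402) = ΔF/5.35 = 3.5106/5.35 = 0.65619.
So C = 402 × e^0.65619 = 402 × 1.92743 = 774.83 ppm.

C ≈ 775 ppm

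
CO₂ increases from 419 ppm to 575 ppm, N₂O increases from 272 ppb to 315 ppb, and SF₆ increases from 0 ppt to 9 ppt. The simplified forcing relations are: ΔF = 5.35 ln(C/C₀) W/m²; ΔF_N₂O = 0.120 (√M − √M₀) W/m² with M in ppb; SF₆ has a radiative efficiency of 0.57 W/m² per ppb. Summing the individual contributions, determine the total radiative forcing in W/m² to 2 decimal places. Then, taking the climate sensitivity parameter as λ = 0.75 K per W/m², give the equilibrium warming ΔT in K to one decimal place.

ΔF = 1.85 W/m²; ΔT = 1.4 K

CO₂: 5.35 × ln(575/419) = 5.35 × ln(1.37232) = 5.35 × 0.31650 = 1.6933 W/m².
N₂O: 0.120 × (√315 − √272) = 0.120 × (17.7482 − 16.4924) = 0.120 × 1.2558 = 0.1507 W/m².
SF₆: Δ = 9 − 0 = 9 ppt = 0.009 ppb; ΔF = 0.57 × 0.009 = 0.0051 W/m².
Total ΔF = 1.6933 + 0.1507 + 0.0051 = 1.8491 W/m².
ΔT = λ ΔF = 0.75 × 1.85 = 1.3875 K.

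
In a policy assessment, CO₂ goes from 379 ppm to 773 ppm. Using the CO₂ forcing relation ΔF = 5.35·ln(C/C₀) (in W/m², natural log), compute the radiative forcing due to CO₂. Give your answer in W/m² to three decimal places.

ΔF = 3.813 W/m²

CO₂: 5.35 × ln(773/379) = 5.35 × ln(2.03958) = 5.35 × 0.71274 = 3.8132 W/m².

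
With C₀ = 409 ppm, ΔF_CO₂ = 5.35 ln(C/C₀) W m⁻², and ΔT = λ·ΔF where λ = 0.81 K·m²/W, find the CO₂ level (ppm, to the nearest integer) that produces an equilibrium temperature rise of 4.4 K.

Required forcing: ΔF = ΔT/λ = 4.4/0.81 = 5.4321 W/m².
Then ln(C/409) = ΔF/5.35 = 5.4321/5.35 = 1.01535.
So C = 409 × e^1.01535 = 409 × 2.76033 = 1128.97 ppm.

C ≈ 1129 ppm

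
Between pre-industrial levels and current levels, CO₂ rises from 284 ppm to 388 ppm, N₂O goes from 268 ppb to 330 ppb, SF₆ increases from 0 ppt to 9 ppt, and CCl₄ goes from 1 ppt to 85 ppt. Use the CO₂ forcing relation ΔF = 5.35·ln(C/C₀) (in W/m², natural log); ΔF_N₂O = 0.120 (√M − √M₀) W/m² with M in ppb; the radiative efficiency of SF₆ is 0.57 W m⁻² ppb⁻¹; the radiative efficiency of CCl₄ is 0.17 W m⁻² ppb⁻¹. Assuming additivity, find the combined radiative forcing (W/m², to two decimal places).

CO₂: 5.35 × ln(388/284) = 5.35 × ln(1.36620) = 5.35 × 0.31203 = 1.6694 W/m².
N₂O: 0.120 × (√330 − √268) = 0.120 × (18.1659 − 16.3707) = 0.120 × 1.7952 = 0.2154 W/m².
SF₆: Δ = 9 − 0 = 9 ppt = 0.009 ppb; ΔF = 0.57 × 0.009 = 0.0051 W/m².
CCl₄: Δ = 85 − 1 = 84 ppt = 0.084 ppb; ΔF = 0.17 × 0.084 = 0.0143 W/m².
Total ΔF = 1.6694 + 0.2154 + 0.0051 + 0.0143 = 1.9042 W/m².

ΔF = 1.90 W/m²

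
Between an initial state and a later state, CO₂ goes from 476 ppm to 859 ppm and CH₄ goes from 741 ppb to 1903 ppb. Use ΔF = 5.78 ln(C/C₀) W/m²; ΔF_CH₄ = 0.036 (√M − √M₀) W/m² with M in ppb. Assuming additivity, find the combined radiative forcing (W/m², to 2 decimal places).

ΔF = 4.00 W/m²

CO₂: 5.78 × ln(859/476) = 5.78 × ln(1.80462) = 5.78 × 0.59035 = 3.4122 W/m².
CH₄: 0.036 × (√1903 − √741) = 0.036 × (43.6234 − 27.2213) = 0.036 × 16.4021 = 0.5905 W/m².
Total ΔF = 3.4122 + 0.5905 = 4.0027 W/m².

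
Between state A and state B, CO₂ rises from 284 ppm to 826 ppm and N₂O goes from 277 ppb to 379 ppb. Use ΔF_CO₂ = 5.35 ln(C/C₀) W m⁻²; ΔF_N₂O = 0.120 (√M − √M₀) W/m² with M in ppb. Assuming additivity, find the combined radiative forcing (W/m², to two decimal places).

CO₂: 5.35 × ln(826/284) = 5.35 × ln(2.90845) = 5.35 × 1.06762 = 5.7118 W/m².
N₂O: 0.120 × (√379 − √277) = 0.120 × (19.4679 − 16.6433) = 0.120 × 2.8246 = 0.3390 W/m².
Total ΔF = 5.7118 + 0.3390 = 6.0508 W/m².

ΔF = 6.05 W/m²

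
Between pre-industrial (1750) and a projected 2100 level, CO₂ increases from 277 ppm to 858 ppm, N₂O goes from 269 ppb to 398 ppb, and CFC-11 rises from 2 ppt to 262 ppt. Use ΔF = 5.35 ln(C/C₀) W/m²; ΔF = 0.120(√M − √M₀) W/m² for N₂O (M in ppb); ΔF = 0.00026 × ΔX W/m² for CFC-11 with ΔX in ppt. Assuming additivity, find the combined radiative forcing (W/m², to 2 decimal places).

CO₂: 5.35 × ln(858/277) = 5.35 × ln(3.09747) = 5.35 × 1.13059 = 6.0487 W/m².
N₂O: 0.120 × (√398 − √269) = 0.120 × (19.9499 − 16.4012) = 0.120 × 3.5487 = 0.4258 W/m².
CFC-11: ΔF = 0.00026 × (262 − 2) = 0.00026 × 260 = 0.0676 W/m².
Total ΔF = 6.0487 + 0.4258 + 0.0676 = 6.5421 W/m².

ΔF = 6.54 W/m²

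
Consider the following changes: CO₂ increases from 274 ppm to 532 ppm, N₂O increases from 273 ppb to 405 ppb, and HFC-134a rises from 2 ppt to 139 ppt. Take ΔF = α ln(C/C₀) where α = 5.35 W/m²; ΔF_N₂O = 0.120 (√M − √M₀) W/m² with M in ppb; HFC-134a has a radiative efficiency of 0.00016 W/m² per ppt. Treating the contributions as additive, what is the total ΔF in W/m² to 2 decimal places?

ΔF = 4.00 W/m²

CO₂: 5.35 × ln(532/274) = 5.35 × ln(1.94161) = 5.35 × 0.66352 = 3.5498 W/m².
N₂O: 0.120 × (√405 − √273) = 0.120 × (20.1246 − 16.5227) = 0.120 × 3.6019 = 0.4322 W/m².
HFC-134a: ΔF = 0.00016 × (139 − 2) = 0.00016 × 137 = 0.0219 W/m².
Total ΔF = 3.5498 + 0.4322 + 0.0219 = 4.0039 W/m².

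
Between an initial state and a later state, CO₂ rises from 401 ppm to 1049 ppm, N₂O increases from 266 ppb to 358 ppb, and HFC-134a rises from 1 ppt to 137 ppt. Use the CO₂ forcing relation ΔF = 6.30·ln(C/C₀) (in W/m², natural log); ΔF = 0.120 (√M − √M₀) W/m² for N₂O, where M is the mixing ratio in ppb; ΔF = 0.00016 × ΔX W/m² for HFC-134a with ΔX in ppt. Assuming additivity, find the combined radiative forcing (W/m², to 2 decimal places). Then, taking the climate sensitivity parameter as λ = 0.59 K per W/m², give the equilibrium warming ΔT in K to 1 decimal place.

CO₂: 6.30 × ln(1049/401) = 6.30 × ln(2.61596) = 6.30 × 0.96163 = 6.0583 W/m².
N₂O: 0.120 × (√358 − √266) = 0.120 × (18.9209 − 16.3095) = 0.120 × 2.6114 = 0.3134 W/m².
HFC-134a: ΔF = 0.00016 × (137 − 1) = 0.00016 × 136 = 0.0218 W/m².
Total ΔF = 6.0583 + 0.3134 + 0.0218 = 6.3935 W/m².
ΔT = λ ΔF = 0.59 × 6.39 = 3.7701 K.

ΔF = 6.39 W/m²; ΔT = 3.8 K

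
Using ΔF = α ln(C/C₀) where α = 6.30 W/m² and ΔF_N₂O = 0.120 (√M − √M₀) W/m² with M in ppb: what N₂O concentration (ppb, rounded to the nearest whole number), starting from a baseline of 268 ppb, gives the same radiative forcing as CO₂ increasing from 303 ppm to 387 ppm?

M ≈ 854 ppb

CO₂ forcing: 6.30 × ln(387/303) = 6.30 × 0.244692 = 1.54156 W/m².
Set 0.120(√M − √268) = 1.54156: √M = 1.54156/0.120 + √268 = 12.8463 + 16.3707 = 29.2170.
M = (29.2170)² = 853.63 ppb.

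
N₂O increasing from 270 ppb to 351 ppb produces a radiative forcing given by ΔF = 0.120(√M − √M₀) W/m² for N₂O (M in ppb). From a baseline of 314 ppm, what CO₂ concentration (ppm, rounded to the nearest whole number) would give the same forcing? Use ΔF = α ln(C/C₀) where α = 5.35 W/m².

C ≈ 331 ppm

N₂O forcing: 0.120 × (√351 − √270) = 0.120 × (18.7350 − 16.4317) = 0.120 × 2.3033 = 0.27640 W/m².
Set 5.35 ln(C/314) = 0.27640: ln(C/314) = 0.27640/5.35 = 0.05166, so C = 314 × e^0.05166 = 314 × 1.05302 = 330.65 ppm.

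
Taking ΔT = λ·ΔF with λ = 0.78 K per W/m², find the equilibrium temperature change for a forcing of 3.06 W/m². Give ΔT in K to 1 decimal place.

ΔT = 2.4 K

ΔT = λ ΔF = 0.78 × 3.06 = 2.3868 K.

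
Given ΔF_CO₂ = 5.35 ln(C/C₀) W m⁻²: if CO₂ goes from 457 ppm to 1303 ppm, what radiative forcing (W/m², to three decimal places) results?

ΔF = 5.605 W/m²

CO₂ absorption bands are partially saturated, so forcing scales with the logarithm of the concentration ratio.
CO₂: 5.35 × ln(1303/457) = 5.35 × ln(2.85120) = 5.35 × 1.04774 = 5.6054 W/m².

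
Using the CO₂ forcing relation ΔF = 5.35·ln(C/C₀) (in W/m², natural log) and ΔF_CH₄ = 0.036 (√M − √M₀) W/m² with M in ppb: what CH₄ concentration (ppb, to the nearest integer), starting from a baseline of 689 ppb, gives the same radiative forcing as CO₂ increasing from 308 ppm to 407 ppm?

CO₂ forcing: 5.35 × ln(407/308) = 5.35 × 0.278713 = 1.49111 W/m².
Set 0.036(√M − √689) = 1.49111: √M = 1.49111/0.036 + √689 = 41.4197 + 26.2488 = 67.6685.
M = (67.6685)² = 4579.03 ppb.

M ≈ 4579 ppb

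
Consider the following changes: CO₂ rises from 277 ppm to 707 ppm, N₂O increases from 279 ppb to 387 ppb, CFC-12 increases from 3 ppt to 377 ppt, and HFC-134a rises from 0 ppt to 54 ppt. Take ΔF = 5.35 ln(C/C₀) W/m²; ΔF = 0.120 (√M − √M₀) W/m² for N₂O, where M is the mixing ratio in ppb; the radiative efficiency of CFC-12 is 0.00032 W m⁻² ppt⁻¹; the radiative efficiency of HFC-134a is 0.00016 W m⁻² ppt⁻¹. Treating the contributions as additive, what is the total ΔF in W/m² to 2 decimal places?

CO₂: 5.35 × ln(707/277) = 5.35 × ln(2.55235) = 5.35 × 0.93701 = 5.0130 W/m².
N₂O: 0.120 × (√387 − √279) = 0.120 × (19.6723 − 16.7033) = 0.120 × 2.9690 = 0.3563 W/m².
CFC-12: ΔF = 0.00032 × (377 − 3) = 0.00032 × 374 = 0.1197 W/m².
HFC-134a: ΔF = 0.00016 × (54 − 0) = 0.00016 × 54 = 0.0086 W/m².
Total ΔF = 5.0130 + 0.3563 + 0.1197 + 0.0086 = 5.4976 W/m².

ΔF = 5.50 W/m²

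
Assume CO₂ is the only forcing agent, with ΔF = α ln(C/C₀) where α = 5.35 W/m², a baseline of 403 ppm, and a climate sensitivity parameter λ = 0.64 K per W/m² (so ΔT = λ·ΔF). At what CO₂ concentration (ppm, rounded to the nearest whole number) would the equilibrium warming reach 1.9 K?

Required forcing: ΔF = ΔT/λ = 1.9/0.64 = 2.9688 W/m².
Then ln(C/403) = ΔF/5.35 = 2.9688/5.35 = 0.55492.
So C = 403 × e^0.55492 = 403 × 1.74180 = 701.95 ppm.

C ≈ 702 ppm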